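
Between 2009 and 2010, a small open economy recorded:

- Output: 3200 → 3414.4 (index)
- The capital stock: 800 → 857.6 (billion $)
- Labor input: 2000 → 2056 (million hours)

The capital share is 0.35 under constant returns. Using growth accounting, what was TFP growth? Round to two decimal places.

2.36%

Output growth = (3414.4 − 3200) / 3200 = 6.7%.
The capital stock growth = (857.6 − 800) / 800 = 7.2%.
Labor input growth = (2056 − 2000) / 2000 = 2.8%.
Labor's share = 1 − 0.35 = 0.65.
The capital stock: 0.35 × 7.2 = 2.52 pp.
Labor input: 0.65 × 2.8 = 1.82 pp.
TFP growth = 6.7 − 4.34 = 2.36%.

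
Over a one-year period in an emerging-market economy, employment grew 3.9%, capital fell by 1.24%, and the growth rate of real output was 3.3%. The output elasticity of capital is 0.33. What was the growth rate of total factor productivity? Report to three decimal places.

Total factor productivity grew 1.096%.

Labor's share = 1 − 0.33 = 0.67.
Capital: 0.33 × (-1.24) = -0.4092 pp.
Employment: 0.67 × 3.9 = 2.613 pp.
TFP growth = 3.3 − 2.2038 = 1.0962%.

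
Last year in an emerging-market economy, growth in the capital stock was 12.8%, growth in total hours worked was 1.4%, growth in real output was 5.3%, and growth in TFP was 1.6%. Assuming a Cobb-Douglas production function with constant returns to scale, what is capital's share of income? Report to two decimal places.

gY = gA + α·gK + (1−α)·gL, so gY − gA − gL = α(gK − gL).
5.3 − 1.6 − 1.4 = α × (12.8 − 1.4).
2.3 = 11.4 α, so α = 0.2018.

0.20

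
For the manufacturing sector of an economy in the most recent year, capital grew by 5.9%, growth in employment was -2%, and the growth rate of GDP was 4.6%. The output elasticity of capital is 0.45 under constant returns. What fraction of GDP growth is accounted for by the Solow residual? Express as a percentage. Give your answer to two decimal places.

66.20%

Labor's share = 1 − 0.45 = 0.55.
Capital: 0.45 × 5.9 = 2.655 pp.
Employment: 0.55 × (-2) = -1.1 pp.
TFP growth = 4.6 − 1.555 = 3.045%.
TFP share of growth = 3.045 / 4.6 × 100 = 66.1957%.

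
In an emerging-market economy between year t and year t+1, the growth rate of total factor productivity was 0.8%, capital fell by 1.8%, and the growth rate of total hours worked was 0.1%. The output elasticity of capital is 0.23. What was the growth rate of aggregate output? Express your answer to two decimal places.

Labor's share = 1 − 0.23 = 0.77.
Capital: 0.23 × (-1.8) = -0.414 pp.
Total hours worked: 0.77 × 0.1 = 0.077 pp.
Output growth = 0.8 + (-0.337) = 0.463%.

Aggregate output grew 0.46%.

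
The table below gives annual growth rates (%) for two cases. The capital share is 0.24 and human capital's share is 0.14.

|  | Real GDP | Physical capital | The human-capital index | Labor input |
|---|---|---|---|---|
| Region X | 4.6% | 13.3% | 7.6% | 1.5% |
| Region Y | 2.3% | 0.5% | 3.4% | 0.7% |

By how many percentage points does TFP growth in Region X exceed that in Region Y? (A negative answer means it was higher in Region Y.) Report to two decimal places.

-1.86 percentage points

Labor's share = 1 − 0.24 − 0.14 = 0.62.
Region X: TFP = 4.6 − 3.192 − 1.064 − 0.93 = -0.586%.
Region Y: TFP = 2.3 − 0.12 − 0.476 − 0.434 = 1.27%.
Difference = -0.586 − (1.27) = -1.856 pp.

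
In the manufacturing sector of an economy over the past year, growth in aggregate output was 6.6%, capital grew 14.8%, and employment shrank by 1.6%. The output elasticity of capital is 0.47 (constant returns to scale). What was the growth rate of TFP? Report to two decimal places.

Labor's share = 1 − 0.47 = 0.53.
Capital: 0.47 × 14.8 = 6.956 pp.
Employment: 0.53 × (-1.6) = -0.848 pp.
TFP growth = 6.6 − 6.108 = 0.492%.

0.49%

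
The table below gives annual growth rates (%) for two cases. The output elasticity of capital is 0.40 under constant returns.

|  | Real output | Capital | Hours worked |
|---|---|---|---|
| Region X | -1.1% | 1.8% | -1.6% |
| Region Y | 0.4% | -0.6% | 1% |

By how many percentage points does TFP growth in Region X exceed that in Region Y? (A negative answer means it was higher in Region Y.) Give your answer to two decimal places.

Labor's share = 1 − 0.4 = 0.6.
Region X: TFP = -1.1 − 0.72 + 0.96 = -0.86%.
Region Y: TFP = 0.4 + 0.24 − 0.6 = 0.04%.
Difference = -0.86 − (0.04) = -0.9 pp.

-0.90 percentage points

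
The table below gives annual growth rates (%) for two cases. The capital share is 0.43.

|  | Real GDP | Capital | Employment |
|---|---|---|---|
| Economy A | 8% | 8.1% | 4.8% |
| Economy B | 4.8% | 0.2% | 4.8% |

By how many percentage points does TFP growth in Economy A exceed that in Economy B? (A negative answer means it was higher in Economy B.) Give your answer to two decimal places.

-0.20 percentage points

Labor's share = 1 − 0.43 = 0.57.
Economy A: TFP = 8 − 3.483 − 2.736 = 1.781%.
Economy B: TFP = 4.8 − 0.086 − 2.736 = 1.978%.
Difference = 1.781 − (1.978) = -0.197 pp.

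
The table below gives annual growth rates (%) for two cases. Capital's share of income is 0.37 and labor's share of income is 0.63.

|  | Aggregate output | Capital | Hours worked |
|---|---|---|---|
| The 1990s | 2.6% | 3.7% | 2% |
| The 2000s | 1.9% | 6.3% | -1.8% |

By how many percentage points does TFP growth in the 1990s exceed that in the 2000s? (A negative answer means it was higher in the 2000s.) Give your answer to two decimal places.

Labor's share = 1 − 0.37 = 0.63.
The 1990s: TFP = 2.6 − 1.369 − 1.26 = -0.029%.
The 2000s: TFP = 1.9 − 2.331 + 1.134 = 0.703%.
Difference = -0.029 − (0.703) = -0.732 pp.

-0.73 percentage points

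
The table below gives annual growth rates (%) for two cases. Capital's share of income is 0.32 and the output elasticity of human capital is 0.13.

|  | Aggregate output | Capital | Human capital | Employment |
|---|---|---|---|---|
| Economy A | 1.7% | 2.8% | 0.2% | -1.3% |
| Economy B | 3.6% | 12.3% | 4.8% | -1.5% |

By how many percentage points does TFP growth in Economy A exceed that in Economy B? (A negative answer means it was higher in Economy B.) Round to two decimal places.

1.63 percentage points

Labor's share = 1 − 0.32 − 0.13 = 0.55.
Economy A: TFP = 1.7 − 0.896 − 0.026 + 0.715 = 1.493%.
Economy B: TFP = 3.6 − 3.936 − 0.624 + 0.825 = -0.135%.
Difference = 1.493 − (-0.135) = 1.628 pp.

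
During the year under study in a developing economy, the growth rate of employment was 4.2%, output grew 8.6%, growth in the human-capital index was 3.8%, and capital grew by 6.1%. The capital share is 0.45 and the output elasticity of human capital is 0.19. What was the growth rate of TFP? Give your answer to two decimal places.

3.62%

Labor's share = 1 − 0.45 − 0.19 = 0.36.
Capital: 0.45 × 6.1 = 2.745 pp.
The human-capital index: 0.19 × 3.8 = 0.722 pp.
Employment: 0.36 × 4.2 = 1.512 pp.
TFP growth = 8.6 − 4.979 = 3.621%.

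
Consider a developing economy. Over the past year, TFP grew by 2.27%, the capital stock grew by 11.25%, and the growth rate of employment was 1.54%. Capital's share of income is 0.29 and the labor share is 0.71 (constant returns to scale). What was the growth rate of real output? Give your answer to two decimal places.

Labor's share = 1 − 0.29 = 0.71.
The capital stock: 0.29 × 11.25 = 3.2625 pp.
Employment: 0.71 × 1.54 = 1.0934 pp.
Output growth = 2.27 + 4.3559 = 6.6259%.

6.63%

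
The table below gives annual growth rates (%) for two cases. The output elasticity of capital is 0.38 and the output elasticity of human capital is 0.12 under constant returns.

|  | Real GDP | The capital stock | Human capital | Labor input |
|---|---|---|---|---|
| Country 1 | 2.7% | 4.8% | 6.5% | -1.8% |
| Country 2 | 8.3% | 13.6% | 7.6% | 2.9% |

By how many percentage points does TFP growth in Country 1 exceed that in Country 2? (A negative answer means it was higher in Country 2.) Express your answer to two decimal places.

Labor's share = 1 − 0.38 − 0.12 = 0.5.
Country 1: TFP = 2.7 − 1.824 − 0.78 + 0.9 = 0.996%.
Country 2: TFP = 8.3 − 5.168 − 0.912 − 1.45 = 0.77%.
Difference = 0.996 − (0.77) = 0.226 pp.

0.23 percentage points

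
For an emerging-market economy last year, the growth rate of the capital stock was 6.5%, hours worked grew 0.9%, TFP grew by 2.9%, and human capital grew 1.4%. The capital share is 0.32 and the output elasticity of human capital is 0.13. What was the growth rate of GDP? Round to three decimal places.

5.657%

Labor's share = 1 − 0.32 − 0.13 = 0.55.
The capital stock: 0.32 × 6.5 = 2.08 pp.
Human capital: 0.13 × 1.4 = 0.182 pp.
Hours worked: 0.55 × 0.9 = 0.495 pp.
Output growth = 2.9 + 2.757 = 5.657%.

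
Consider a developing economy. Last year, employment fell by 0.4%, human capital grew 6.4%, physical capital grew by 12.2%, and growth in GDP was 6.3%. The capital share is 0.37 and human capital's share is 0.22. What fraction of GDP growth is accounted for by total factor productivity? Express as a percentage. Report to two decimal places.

Total factor productivity accounted for 8.60% of growth.

Labor's share = 1 − 0.37 − 0.22 = 0.41.
Physical capital: 0.37 × 12.2 = 4.514 pp.
Human capital: 0.22 × 6.4 = 1.408 pp.
Employment: 0.41 × (-0.4) = -0.164 pp.
TFP growth = 6.3 − 5.758 = 0.542%.
TFP share of growth = 0.542 / 6.3 × 100 = 8.6032%.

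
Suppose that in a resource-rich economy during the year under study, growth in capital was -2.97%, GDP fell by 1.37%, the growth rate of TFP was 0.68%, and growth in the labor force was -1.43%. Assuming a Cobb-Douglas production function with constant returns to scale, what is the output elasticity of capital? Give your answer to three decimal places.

α = 0.403

gY = gA + α·gK + (1−α)·gL, so gY − gA − gL = α(gK − gL).
-1.37 − 0.68 + 1.43 = α × (-2.97 − (-1.43)).
-0.62 = -1.54 α, so α = 0.4026.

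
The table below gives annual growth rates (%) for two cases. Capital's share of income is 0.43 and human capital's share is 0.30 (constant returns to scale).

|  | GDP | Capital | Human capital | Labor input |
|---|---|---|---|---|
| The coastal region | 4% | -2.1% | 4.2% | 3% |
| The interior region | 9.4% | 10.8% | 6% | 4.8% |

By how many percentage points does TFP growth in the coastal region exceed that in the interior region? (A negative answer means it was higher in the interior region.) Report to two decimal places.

1.17 percentage points

Labor's share = 1 − 0.43 − 0.3 = 0.27.
The coastal region: TFP = 4 + 0.903 − 1.26 − 0.81 = 2.833%.
The interior region: TFP = 9.4 − 4.644 − 1.8 − 1.296 = 1.66%.
Difference = 2.833 − (1.66) = 1.173 pp.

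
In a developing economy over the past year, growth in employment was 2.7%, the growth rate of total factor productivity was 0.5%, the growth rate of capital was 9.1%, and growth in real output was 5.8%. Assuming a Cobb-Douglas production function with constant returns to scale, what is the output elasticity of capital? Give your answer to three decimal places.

gY = gA + α·gK + (1−α)·gL, so gY − gA − gL = α(gK − gL).
5.8 − 0.5 − 2.7 = α × (9.1 − 2.7).
2.6 = 6.4 α, so α = 0.40625.

α = 0.406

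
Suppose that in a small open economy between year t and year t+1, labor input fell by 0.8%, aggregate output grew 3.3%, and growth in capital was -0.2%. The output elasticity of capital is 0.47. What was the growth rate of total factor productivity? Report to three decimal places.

Labor's share = 1 − 0.47 = 0.53.
Capital: 0.47 × (-0.2) = -0.094 pp.
Labor input: 0.53 × (-0.8) = -0.424 pp.
TFP growth = 3.3 + 0.518 = 3.818%.

3.818%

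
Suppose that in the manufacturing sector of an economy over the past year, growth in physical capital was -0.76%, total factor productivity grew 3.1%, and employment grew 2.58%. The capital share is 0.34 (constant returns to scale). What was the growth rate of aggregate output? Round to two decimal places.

4.54%

Labor's share = 1 − 0.34 = 0.66.
Physical capital: 0.34 × (-0.76) = -0.2584 pp.
Employment: 0.66 × 2.58 = 1.7028 pp.
Output growth = 3.1 + 1.4444 = 4.5444%.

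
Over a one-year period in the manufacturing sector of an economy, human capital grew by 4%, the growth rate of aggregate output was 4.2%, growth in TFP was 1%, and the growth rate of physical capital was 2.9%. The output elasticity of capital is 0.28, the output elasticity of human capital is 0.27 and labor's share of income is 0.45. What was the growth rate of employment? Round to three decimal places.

Labor's share = 1 − 0.28 − 0.27 = 0.45.
gY = gA + 0.28×2.9 + 0.27×4 + 0.45×g.
0.45×g = 4.2 − 1 − 1.892 = 1.308.
g = 1.308 / 0.45 = 2.90667%.

2.907%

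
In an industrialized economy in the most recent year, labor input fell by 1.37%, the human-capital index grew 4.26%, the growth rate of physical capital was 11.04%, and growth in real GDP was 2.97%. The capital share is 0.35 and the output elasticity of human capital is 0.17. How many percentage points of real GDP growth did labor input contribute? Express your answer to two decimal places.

Labor's share = 1 − 0.35 − 0.17 = 0.48.
Contribution = share × growth = 0.48 × (-1.37) = -0.6576 pp.

-0.66 percentage points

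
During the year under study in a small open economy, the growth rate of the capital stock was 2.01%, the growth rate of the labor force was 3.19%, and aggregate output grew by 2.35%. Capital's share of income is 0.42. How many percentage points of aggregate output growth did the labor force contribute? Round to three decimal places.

1.850

Labor's share = 1 − 0.42 = 0.58.
Contribution = share × growth = 0.58 × 3.19 = 1.8502 pp.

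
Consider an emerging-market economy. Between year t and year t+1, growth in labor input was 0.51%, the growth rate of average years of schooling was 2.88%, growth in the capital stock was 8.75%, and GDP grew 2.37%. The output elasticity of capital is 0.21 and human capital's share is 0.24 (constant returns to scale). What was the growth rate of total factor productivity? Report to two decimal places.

-0.44%

Labor's share = 1 − 0.21 − 0.24 = 0.55.
The capital stock: 0.21 × 8.75 = 1.8375 pp.
Average years of schooling: 0.24 × 2.88 = 0.6912 pp.
Labor input: 0.55 × 0.51 = 0.2805 pp.
TFP growth = 2.37 − 2.8092 = -0.4392%.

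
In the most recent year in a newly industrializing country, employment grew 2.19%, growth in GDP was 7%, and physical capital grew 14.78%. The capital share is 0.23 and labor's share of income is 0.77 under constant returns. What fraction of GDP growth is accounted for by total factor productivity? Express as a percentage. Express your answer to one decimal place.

27.3%

Labor's share = 1 − 0.23 = 0.77.
Physical capital: 0.23 × 14.78 = 3.3994 pp.
Employment: 0.77 × 2.19 = 1.6863 pp.
TFP growth = 7 − 5.0857 = 1.9143%.
TFP share of growth = 1.9143 / 7 × 100 = 27.347%.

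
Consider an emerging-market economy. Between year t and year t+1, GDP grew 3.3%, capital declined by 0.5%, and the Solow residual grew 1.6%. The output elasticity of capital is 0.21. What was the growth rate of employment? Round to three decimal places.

Employment grew 2.285%.

Labor's share = 1 − 0.21 = 0.79.
gY = gA + 0.21×(-0.5) + 0.79×g.
0.79×g = 3.3 − 1.6 + 0.105 = 1.805.
g = 1.805 / 0.79 = 2.28481%.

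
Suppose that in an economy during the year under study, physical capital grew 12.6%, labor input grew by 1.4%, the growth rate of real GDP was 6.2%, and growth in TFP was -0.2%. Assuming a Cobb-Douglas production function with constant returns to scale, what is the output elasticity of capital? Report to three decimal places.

gY = gA + α·gK + (1−α)·gL, so gY − gA − gL = α(gK − gL).
6.2 + 0.2 − 1.4 = α × (12.6 − 1.4).
5 = 11.2 α, so α = 0.44643.

The output elasticity of capital is 0.446.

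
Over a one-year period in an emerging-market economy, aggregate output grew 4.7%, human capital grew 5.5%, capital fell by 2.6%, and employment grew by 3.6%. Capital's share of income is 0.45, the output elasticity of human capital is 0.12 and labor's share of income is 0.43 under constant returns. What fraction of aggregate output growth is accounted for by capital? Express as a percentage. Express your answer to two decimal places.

Capital accounted for -24.89% of growth.

Capital contributed 0.45 × (-2.6) = -1.17 pp.
Share of growth = -1.17 / 4.7 × 100 = -24.8936%.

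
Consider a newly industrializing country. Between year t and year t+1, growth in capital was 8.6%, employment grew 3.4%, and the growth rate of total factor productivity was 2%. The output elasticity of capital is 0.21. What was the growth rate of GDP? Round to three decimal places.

GDP grew 6.492%.

Labor's share = 1 − 0.21 = 0.79.
Capital: 0.21 × 8.6 = 1.806 pp.
Employment: 0.79 × 3.4 = 2.686 pp.
Output growth = 2 + 4.492 = 6.492%.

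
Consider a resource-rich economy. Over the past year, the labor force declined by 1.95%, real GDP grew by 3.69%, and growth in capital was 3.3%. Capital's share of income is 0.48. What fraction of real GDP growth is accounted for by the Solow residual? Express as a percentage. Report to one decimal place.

Labor's share = 1 − 0.48 = 0.52.
Capital: 0.48 × 3.3 = 1.584 pp.
The labor force: 0.52 × (-1.95) = -1.014 pp.
TFP growth = 3.69 − 0.57 = 3.12%.
TFP share of growth = 3.12 / 3.69 × 100 = 84.553%.

The Solow residual accounted for 84.6% of growth.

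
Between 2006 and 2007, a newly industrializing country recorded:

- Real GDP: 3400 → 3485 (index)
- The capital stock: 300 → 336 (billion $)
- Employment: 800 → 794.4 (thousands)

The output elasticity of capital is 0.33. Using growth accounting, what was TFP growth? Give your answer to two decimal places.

-0.99%

Real GDP growth = (3485 − 3400) / 3400 = 2.5%.
The capital stock growth = (336 − 300) / 300 = 12%.
Employment growth = (794.4 − 800) / 800 = -0.7%.
Labor's share = 1 − 0.33 = 0.67.
The capital stock: 0.33 × 12 = 3.96 pp.
Employment: 0.67 × (-0.7) = -0.469 pp.
TFP growth = 2.5 − 3.491 = -0.991%.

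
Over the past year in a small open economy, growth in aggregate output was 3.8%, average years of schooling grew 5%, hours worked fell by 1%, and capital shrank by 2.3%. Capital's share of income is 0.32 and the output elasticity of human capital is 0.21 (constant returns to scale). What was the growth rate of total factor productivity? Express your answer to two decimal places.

Labor's share = 1 − 0.32 − 0.21 = 0.47.
Capital: 0.32 × (-2.3) = -0.736 pp.
Average years of schooling: 0.21 × 5 = 1.05 pp.
Hours worked: 0.47 × (-1) = -0.47 pp.
TFP growth = 3.8 + 0.156 = 3.956%.

3.96%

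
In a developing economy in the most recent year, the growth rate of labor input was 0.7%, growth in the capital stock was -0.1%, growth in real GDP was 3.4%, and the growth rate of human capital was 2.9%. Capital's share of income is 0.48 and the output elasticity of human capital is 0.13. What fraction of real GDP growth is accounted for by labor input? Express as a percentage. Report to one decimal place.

Labor input accounted for 8.0% of growth.

Labor's share = 1 − 0.48 − 0.13 = 0.39.
Labor input contributed 0.39 × 0.7 = 0.273 pp.
Share of growth = 0.273 / 3.4 × 100 = 8.029%.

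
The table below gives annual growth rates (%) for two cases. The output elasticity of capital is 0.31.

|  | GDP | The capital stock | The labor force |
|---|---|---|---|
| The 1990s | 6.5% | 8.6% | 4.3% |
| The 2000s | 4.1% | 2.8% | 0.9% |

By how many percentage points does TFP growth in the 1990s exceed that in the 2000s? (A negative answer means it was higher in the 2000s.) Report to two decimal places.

Labor's share = 1 − 0.31 = 0.69.
The 1990s: TFP = 6.5 − 2.666 − 2.967 = 0.867%.
The 2000s: TFP = 4.1 − 0.868 − 0.621 = 2.611%.
Difference = 0.867 − (2.611) = -1.744 pp.

-1.74 percentage points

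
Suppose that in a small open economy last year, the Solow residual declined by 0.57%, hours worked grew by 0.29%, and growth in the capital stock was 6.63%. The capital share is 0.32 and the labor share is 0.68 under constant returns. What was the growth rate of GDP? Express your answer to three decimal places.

GDP growth was 1.749%.

Labor's share = 1 − 0.32 = 0.68.
The capital stock: 0.32 × 6.63 = 2.1216 pp.
Hours worked: 0.68 × 0.29 = 0.1972 pp.
Output growth = -0.57 + 2.3188 = 1.7488%.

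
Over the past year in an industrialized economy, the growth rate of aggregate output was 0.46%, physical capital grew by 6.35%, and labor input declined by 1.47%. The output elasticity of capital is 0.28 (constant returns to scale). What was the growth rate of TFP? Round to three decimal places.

Labor's share = 1 − 0.28 = 0.72.
Physical capital: 0.28 × 6.35 = 1.778 pp.
Labor input: 0.72 × (-1.47) = -1.0584 pp.
TFP growth = 0.46 − 0.7196 = -0.2596%.

-0.260%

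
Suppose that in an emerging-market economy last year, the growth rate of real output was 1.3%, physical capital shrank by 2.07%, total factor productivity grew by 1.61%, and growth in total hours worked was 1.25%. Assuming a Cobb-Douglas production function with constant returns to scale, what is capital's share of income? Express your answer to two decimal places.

Capital's share of income is 0.47.

gY = gA + α·gK + (1−α)·gL, so gY − gA − gL = α(gK − gL).
1.3 − 1.61 − 1.25 = α × (-2.07 − 1.25).
-1.56 = -3.32 α, so α = 0.4699.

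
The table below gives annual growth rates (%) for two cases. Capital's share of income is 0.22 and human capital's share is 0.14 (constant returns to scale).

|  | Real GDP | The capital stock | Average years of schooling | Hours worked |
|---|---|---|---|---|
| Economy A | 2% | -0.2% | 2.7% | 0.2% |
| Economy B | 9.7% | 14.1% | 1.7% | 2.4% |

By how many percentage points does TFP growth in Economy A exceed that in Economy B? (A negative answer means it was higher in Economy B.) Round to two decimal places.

-3.29 percentage points

Labor's share = 1 − 0.22 − 0.14 = 0.64.
Economy A: TFP = 2 + 0.044 − 0.378 − 0.128 = 1.538%.
Economy B: TFP = 9.7 − 3.102 − 0.238 − 1.536 = 4.824%.
Difference = 1.538 − (4.824) = -3.286 pp.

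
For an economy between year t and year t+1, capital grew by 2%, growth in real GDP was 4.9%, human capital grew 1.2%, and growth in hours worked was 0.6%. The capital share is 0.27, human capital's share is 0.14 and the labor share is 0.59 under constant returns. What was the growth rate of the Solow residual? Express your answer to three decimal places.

3.838%

Labor's share = 1 − 0.27 − 0.14 = 0.59.
Capital: 0.27 × 2 = 0.54 pp.
Human capital: 0.14 × 1.2 = 0.168 pp.
Hours worked: 0.59 × 0.6 = 0.354 pp.
TFP growth = 4.9 − 1.062 = 3.838%.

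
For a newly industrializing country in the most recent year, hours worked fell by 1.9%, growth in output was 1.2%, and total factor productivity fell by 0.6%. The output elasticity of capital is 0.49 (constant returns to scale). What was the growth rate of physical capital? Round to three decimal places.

Labor's share = 1 − 0.49 = 0.51.
gY = gA + 0.51×(-1.9) + 0.49×g.
0.49×g = 1.2 + 0.6 + 0.969 = 2.769.
g = 2.769 / 0.49 = 5.65102%.

Physical capital grew 5.651%.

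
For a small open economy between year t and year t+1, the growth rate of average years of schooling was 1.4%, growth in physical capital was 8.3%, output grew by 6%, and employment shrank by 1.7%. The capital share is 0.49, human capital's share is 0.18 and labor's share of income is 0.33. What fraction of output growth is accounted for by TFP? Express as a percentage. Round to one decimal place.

Labor's share = 1 − 0.49 − 0.18 = 0.33.
Physical capital: 0.49 × 8.3 = 4.067 pp.
Average years of schooling: 0.18 × 1.4 = 0.252 pp.
Employment: 0.33 × (-1.7) = -0.561 pp.
TFP growth = 6 − 3.758 = 2.242%.
TFP share of growth = 2.242 / 6 × 100 = 37.367%.

37.4%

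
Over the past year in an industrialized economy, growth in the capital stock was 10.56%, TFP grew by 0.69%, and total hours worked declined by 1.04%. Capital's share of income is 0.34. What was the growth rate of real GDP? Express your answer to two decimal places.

3.59%

Labor's share = 1 − 0.34 = 0.66.
The capital stock: 0.34 × 10.56 = 3.5904 pp.
Total hours worked: 0.66 × (-1.04) = -0.6864 pp.
Output growth = 0.69 + 2.904 = 3.594%.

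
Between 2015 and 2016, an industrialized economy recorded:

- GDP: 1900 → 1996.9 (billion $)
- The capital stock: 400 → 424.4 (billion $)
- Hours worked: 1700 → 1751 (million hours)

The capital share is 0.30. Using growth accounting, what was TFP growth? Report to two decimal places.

1.17%

GDP growth = (1996.9 − 1900) / 1900 = 5.1%.
The capital stock growth = (424.4 − 400) / 400 = 6.1%.
Hours worked growth = (1751 − 1700) / 1700 = 3%.
Labor's share = 1 − 0.3 = 0.7.
The capital stock: 0.3 × 6.1 = 1.83 pp.
Hours worked: 0.7 × 3 = 2.1 pp.
TFP growth = 5.1 − 3.93 = 1.17%.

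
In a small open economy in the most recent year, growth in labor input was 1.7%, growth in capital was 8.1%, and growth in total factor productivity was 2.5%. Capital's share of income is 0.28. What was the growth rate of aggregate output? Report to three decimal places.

Labor's share = 1 − 0.28 = 0.72.
Capital: 0.28 × 8.1 = 2.268 pp.
Labor input: 0.72 × 1.7 = 1.224 pp.
Output growth = 2.5 + 3.492 = 5.992%.

Aggregate output grew 5.992%.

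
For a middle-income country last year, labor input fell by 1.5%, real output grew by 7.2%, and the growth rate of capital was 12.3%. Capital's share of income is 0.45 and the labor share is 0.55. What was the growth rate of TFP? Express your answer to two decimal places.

Labor's share = 1 − 0.45 = 0.55.
Capital: 0.45 × 12.3 = 5.535 pp.
Labor input: 0.55 × (-1.5) = -0.825 pp.
TFP growth = 7.2 − 4.71 = 2.49%.

2.49%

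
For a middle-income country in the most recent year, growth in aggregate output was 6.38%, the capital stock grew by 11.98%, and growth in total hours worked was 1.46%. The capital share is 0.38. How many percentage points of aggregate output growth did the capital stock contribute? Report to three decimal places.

Contribution = share × growth = 0.38 × 11.98 = 4.5524 pp.

4.552 pp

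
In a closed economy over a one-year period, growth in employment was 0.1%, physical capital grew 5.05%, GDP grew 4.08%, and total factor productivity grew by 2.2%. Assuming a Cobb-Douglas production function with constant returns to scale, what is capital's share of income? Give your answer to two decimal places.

0.36

gY = gA + α·gK + (1−α)·gL, so gY − gA − gL = α(gK − gL).
4.08 − 2.2 − 0.1 = α × (5.05 − 0.1).
1.78 = 4.95 α, so α = 0.3596.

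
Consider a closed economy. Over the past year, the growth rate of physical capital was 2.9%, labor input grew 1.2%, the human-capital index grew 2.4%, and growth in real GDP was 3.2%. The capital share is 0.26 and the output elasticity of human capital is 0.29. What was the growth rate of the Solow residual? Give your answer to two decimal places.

Labor's share = 1 − 0.26 − 0.29 = 0.45.
Physical capital: 0.26 × 2.9 = 0.754 pp.
The human-capital index: 0.29 × 2.4 = 0.696 pp.
Labor input: 0.45 × 1.2 = 0.54 pp.
TFP growth = 3.2 − 1.99 = 1.21%.

1.21%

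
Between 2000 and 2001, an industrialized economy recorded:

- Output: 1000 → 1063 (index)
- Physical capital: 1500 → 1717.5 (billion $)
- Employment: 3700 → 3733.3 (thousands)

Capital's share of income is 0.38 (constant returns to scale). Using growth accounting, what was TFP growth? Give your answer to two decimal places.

Output growth = (1063 − 1000) / 1000 = 6.3%.
Physical capital growth = (1717.5 − 1500) / 1500 = 14.5%.
Employment growth = (3733.3 − 3700) / 3700 = 0.9%.
Labor's share = 1 − 0.38 = 0.62.
Physical capital: 0.38 × 14.5 = 5.51 pp.
Employment: 0.62 × 0.9 = 0.558 pp.
TFP growth = 6.3 − 6.068 = 0.232%.

0.23%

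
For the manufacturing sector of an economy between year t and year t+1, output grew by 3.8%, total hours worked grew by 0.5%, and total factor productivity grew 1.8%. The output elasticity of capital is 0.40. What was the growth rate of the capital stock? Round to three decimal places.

The capital stock growth was 4.250%.

Labor's share = 1 − 0.4 = 0.6.
gY = gA + 0.6×0.5 + 0.4×g.
0.4×g = 3.8 − 1.8 − 0.3 = 1.7.
g = 1.7 / 0.4 = 4.25%.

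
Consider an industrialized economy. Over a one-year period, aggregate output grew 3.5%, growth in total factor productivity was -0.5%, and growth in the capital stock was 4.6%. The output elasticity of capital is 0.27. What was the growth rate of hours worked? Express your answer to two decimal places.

3.78%

Labor's share = 1 − 0.27 = 0.73.
gY = gA + 0.27×4.6 + 0.73×g.
0.73×g = 3.5 + 0.5 − 1.242 = 2.758.
g = 2.758 / 0.73 = 3.7781%.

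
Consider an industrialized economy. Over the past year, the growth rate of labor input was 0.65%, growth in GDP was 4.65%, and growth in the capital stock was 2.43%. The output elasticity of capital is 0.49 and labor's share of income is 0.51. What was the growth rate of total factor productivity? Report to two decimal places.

3.13%

Labor's share = 1 − 0.49 = 0.51.
The capital stock: 0.49 × 2.43 = 1.1907 pp.
Labor input: 0.51 × 0.65 = 0.3315 pp.
TFP growth = 4.65 − 1.5222 = 3.1278%.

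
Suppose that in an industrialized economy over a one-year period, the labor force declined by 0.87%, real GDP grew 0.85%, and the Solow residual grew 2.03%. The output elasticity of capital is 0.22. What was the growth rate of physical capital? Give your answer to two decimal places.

-2.28%

Labor's share = 1 − 0.22 = 0.78.
gY = gA + 0.78×(-0.87) + 0.22×g.
0.22×g = 0.85 − 2.03 + 0.6786 = -0.5014.
g = -0.5014 / 0.22 = -2.2791%.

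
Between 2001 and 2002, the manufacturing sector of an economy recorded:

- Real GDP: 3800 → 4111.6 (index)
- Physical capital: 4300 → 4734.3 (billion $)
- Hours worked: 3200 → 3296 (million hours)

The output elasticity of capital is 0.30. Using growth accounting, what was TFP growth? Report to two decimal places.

Real GDP growth = (4111.6 − 3800) / 3800 = 8.2%.
Physical capital growth = (4734.3 − 4300) / 4300 = 10.1%.
Hours worked growth = (3296 − 3200) / 3200 = 3%.
Labor's share = 1 − 0.3 = 0.7.
Physical capital: 0.3 × 10.1 = 3.03 pp.
Hours worked: 0.7 × 3 = 2.1 pp.
TFP growth = 8.2 − 5.13 = 3.07%.

3.07%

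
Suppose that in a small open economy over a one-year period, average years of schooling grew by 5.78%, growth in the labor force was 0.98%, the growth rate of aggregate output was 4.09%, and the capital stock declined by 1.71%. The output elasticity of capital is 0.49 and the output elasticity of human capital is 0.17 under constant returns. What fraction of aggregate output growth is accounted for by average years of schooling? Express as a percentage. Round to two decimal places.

Average years of schooling contributed 0.17 × 5.78 = 0.9826 pp.
Share of growth = 0.9826 / 4.09 × 100 = 24.0244%.

Average years of schooling accounted for 24.02% of growth.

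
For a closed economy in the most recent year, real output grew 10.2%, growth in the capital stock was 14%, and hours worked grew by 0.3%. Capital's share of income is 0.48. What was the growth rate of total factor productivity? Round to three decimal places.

Labor's share = 1 − 0.48 = 0.52.
The capital stock: 0.48 × 14 = 6.72 pp.
Hours worked: 0.52 × 0.3 = 0.156 pp.
TFP growth = 10.2 − 6.876 = 3.324%.

3.324%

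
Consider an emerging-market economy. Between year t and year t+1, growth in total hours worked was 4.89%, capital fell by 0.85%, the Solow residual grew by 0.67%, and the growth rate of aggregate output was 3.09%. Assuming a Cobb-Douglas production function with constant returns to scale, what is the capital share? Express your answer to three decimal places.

α = 0.430

gY = gA + α·gK + (1−α)·gL, so gY − gA − gL = α(gK − gL).
3.09 − 0.67 − 4.89 = α × (-0.85 − 4.89).
-2.47 = -5.74 α, so α = 0.43031.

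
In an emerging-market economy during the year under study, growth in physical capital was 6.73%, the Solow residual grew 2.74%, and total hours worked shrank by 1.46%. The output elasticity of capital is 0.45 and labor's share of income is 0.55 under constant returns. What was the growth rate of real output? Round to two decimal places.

Labor's share = 1 − 0.45 = 0.55.
Physical capital: 0.45 × 6.73 = 3.0285 pp.
Total hours worked: 0.55 × (-1.46) = -0.803 pp.
Output growth = 2.74 + 2.2255 = 4.9655%.

4.97%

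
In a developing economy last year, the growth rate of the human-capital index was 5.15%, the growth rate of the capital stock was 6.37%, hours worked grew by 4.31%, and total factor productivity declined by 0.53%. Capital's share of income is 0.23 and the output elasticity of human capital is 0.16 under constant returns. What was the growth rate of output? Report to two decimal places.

Output growth was 4.39%.

Labor's share = 1 − 0.23 − 0.16 = 0.61.
The capital stock: 0.23 × 6.37 = 1.4651 pp.
The human-capital index: 0.16 × 5.15 = 0.824 pp.
Hours worked: 0.61 × 4.31 = 2.6291 pp.
Output growth = -0.53 + 4.9182 = 4.3882%.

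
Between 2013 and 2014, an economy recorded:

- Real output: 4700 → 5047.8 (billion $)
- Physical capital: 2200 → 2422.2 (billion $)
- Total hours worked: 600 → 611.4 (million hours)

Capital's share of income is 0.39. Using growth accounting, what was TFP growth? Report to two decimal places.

Real output growth = (5047.8 − 4700) / 4700 = 7.4%.
Physical capital growth = (2422.2 − 2200) / 2200 = 10.1%.
Total hours worked growth = (611.4 − 600) / 600 = 1.9%.
Labor's share = 1 − 0.39 = 0.61.
Physical capital: 0.39 × 10.1 = 3.939 pp.
Total hours worked: 0.61 × 1.9 = 1.159 pp.
TFP growth = 7.4 − 5.098 = 2.302%.

2.30%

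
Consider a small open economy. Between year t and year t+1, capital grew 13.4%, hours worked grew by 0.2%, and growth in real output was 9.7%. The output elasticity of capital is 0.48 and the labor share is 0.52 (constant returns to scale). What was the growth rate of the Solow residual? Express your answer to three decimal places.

Labor's share = 1 − 0.48 = 0.52.
Capital: 0.48 × 13.4 = 6.432 pp.
Hours worked: 0.52 × 0.2 = 0.104 pp.
TFP growth = 9.7 − 6.536 = 3.164%.

The Solow residual growth was 3.164%.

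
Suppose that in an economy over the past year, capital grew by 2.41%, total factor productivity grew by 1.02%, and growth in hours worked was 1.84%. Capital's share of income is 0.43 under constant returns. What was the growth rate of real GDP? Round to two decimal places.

Labor's share = 1 − 0.43 = 0.57.
Capital: 0.43 × 2.41 = 1.0363 pp.
Hours worked: 0.57 × 1.84 = 1.0488 pp.
Output growth = 1.02 + 2.0851 = 3.1051%.

3.11%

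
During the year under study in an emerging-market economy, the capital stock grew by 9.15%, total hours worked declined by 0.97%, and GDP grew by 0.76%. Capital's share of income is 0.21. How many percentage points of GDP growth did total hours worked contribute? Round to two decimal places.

-0.77 pp

Labor's share = 1 − 0.21 = 0.79.
Contribution = share × growth = 0.79 × (-0.97) = -0.7663 pp.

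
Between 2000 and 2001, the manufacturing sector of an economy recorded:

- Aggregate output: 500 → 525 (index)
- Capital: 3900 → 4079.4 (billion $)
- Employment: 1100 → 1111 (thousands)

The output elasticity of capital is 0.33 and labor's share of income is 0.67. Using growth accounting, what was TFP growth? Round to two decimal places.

Aggregate output growth = (525 − 500) / 500 = 5%.
Capital growth = (4079.4 − 3900) / 3900 = 4.6%.
Employment growth = (1111 − 1100) / 1100 = 1%.
Labor's share = 1 − 0.33 = 0.67.
Capital: 0.33 × 4.6 = 1.518 pp.
Employment: 0.67 × 1 = 0.67 pp.
TFP growth = 5 − 2.188 = 2.812%.

2.81%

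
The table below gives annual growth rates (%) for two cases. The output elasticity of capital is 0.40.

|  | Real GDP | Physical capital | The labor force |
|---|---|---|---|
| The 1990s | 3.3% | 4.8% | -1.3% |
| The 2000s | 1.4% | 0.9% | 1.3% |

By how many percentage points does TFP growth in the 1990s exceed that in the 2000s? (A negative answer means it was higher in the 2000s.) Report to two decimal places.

Labor's share = 1 − 0.4 = 0.6.
The 1990s: TFP = 3.3 − 1.92 + 0.78 = 2.16%.
The 2000s: TFP = 1.4 − 0.36 − 0.78 = 0.26%.
Difference = 2.16 − (0.26) = 1.9 pp.

1.90 percentage points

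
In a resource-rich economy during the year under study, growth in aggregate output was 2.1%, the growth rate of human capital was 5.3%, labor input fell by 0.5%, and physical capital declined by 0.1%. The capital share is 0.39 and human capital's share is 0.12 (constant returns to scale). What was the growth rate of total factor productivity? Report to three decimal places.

Labor's share = 1 − 0.39 − 0.12 = 0.49.
Physical capital: 0.39 × (-0.1) = -0.039 pp.
Human capital: 0.12 × 5.3 = 0.636 pp.
Labor input: 0.49 × (-0.5) = -0.245 pp.
TFP growth = 2.1 − 0.352 = 1.748%.

Total factor productivity growth was 1.748%.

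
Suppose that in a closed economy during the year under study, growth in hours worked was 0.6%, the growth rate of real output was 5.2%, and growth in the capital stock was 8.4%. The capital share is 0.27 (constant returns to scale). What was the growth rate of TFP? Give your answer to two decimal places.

2.49%

Labor's share = 1 − 0.27 = 0.73.
The capital stock: 0.27 × 8.4 = 2.268 pp.
Hours worked: 0.73 × 0.6 = 0.438 pp.
TFP growth = 5.2 − 2.706 = 2.494%.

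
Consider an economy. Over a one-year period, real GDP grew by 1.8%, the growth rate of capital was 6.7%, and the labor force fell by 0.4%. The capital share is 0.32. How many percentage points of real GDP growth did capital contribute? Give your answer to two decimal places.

Contribution = share × growth = 0.32 × 6.7 = 2.144 pp.

2.14 percentage points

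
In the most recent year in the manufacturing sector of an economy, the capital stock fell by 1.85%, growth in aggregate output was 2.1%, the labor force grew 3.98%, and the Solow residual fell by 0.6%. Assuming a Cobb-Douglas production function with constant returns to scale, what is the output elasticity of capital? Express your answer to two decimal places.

gY = gA + α·gK + (1−α)·gL, so gY − gA − gL = α(gK − gL).
2.1 + 0.6 − 3.98 = α × (-1.85 − 3.98).
-1.28 = -5.83 α, so α = 0.2196.

The output elasticity of capital is 0.22.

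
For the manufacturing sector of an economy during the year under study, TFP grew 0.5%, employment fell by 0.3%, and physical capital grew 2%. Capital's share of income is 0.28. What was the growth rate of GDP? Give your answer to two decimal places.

Labor's share = 1 − 0.28 = 0.72.
Physical capital: 0.28 × 2 = 0.56 pp.
Employment: 0.72 × (-0.3) = -0.216 pp.
Output growth = 0.5 + 0.344 = 0.844%.

GDP grew 0.84%.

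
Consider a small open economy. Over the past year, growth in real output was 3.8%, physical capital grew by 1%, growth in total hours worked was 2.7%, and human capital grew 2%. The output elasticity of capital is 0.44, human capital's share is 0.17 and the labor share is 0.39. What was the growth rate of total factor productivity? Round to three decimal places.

Total factor productivity grew 1.967%.

Labor's share = 1 − 0.44 − 0.17 = 0.39.
Physical capital: 0.44 × 1 = 0.44 pp.
Human capital: 0.17 × 2 = 0.34 pp.
Total hours worked: 0.39 × 2.7 = 1.053 pp.
TFP growth = 3.8 − 1.833 = 1.967%.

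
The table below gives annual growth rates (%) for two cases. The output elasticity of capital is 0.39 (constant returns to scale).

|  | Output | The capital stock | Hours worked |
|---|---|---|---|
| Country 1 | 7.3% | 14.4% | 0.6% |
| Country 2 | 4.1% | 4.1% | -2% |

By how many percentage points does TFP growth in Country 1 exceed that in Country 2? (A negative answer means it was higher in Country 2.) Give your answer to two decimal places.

Labor's share = 1 − 0.39 = 0.61.
Country 1: TFP = 7.3 − 5.616 − 0.366 = 1.318%.
Country 2: TFP = 4.1 − 1.599 + 1.22 = 3.721%.
Difference = 1.318 − (3.721) = -2.403 pp.

-2.40 percentage points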